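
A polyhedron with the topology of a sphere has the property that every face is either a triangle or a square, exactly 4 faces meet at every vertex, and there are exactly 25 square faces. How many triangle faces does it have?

8

Let x be the number of triangles; then F = 25 + x.
Edge–face incidences: 2E = 4·25 + 3·x = 100 + 3x.
Every vertex has degree 4, so 4V = 2E.
Euler: V − E + F = 2 ⇒ (2E)/4 − E + (25 + x) = 2.
Multiply by 8: 2·(2E) − 4·(2E) + 8·(25 + x) = 16, i.e. 200 + 8x − 2·(100 + 3x) = 16.
Collecting terms: 2x = 16, so x = 8.
Then 2E = 100 + 3·8 = 124, so E = 62, V = 2E/4 = 31, F = 25 + 8 = 33.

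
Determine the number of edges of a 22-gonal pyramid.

44

A pyramid on an n-gon base has one n-gon and n triangles: V = 22 + 1 = 23, E = 2·22 = 44, F = 22 + 1 = 23.
Check: V − E + F = 23 − 44 + 23 = 2.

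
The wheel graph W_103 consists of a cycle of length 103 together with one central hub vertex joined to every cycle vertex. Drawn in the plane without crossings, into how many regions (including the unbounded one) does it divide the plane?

W_103 has V = 103 + 1 = 104 vertices and E = 2·103 = 206 edges.
By Euler's formula F = 2 − V + E = 2 − 104 + 206 = 104.

104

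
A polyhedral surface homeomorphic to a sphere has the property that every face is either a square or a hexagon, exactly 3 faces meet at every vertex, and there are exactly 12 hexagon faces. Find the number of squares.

6

Let x be the number of squares; then F = 12 + x.
Edge–face incidences: 2E = 6·12 + 4·x = 72 + 4x.
Every vertex has degree 3, so 3V = 2E.
Euler: V − E + F = 2 ⇒ (2E)/3 − E + (12 + x) = 2.
Multiply by 6: 2·(2E) − 3·(2E) + 6·(12 + x) = 12, i.e. 72 + 6x − (72 + 4x) = 12.
Collecting terms: 2x = 12, so x = 6.
Then 2E = 72 + 4·6 = 96, so E = 48, V = 2E/3 = 32, F = 12 + 6 = 18.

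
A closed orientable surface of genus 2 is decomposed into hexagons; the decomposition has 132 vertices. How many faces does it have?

χ = 2 − 2·2 = -2, and every face is a hexagon so 6F = 2E.
V − E + F = -2 with E = 6F/2 gives 132 − (6/2 − 1)·F = -2, so F = 67 and E = 201.

67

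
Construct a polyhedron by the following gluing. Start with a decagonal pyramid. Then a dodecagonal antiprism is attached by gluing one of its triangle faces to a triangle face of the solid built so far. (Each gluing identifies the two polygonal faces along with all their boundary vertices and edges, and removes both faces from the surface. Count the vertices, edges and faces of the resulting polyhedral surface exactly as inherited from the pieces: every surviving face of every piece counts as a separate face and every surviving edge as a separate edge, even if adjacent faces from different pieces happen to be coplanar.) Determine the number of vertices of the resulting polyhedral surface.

A decagonal pyramid: V=11, E=20, F=11.
Attach a dodecagonal antiprism (V=24, E=48, F=26) along a 3-gon: merge 3 vertices and 3 edges, delete both glued faces → V=32, E=65, F=35.
Check: V − E + F = 32 − 65 + 35 = 2.

32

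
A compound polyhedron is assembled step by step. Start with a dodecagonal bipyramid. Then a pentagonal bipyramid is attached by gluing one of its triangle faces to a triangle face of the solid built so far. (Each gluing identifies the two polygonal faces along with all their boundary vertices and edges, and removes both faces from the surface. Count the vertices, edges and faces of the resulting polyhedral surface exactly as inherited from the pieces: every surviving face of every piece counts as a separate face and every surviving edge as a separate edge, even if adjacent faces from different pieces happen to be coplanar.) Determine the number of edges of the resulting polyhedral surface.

48

A dodecagonal bipyramid: V=14, E=36, F=24.
Attach a pentagonal bipyramid (V=7, E=15, F=10) along a 3-gon: merge 3 vertices and 3 edges, delete both glued faces → V=18, E=48, F=32.
Check: V − E + F = 18 − 48 + 32 = 2.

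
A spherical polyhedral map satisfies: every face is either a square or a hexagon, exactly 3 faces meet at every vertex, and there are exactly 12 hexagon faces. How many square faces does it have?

6

Let x be the number of squares; then F = 12 + x.
Edge–face incidences: 2E = 6·12 + 4·x = 72 + 4x.
Every vertex has degree 3, so 3V = 2E.
Euler: V − E + F = 2 ⇒ (2E)/3 − E + (12 + x) = 2.
Multiply by 6: 2·(2E) − 3·(2E) + 6·(12 + x) = 12, i.e. 72 + 6x − (72 + 4x) = 12.
Collecting terms: 2x = 12, so x = 6.
Then 2E = 72 + 4·6 = 96, so E = 48, V = 2E/3 = 32, F = 12 + 6 = 18.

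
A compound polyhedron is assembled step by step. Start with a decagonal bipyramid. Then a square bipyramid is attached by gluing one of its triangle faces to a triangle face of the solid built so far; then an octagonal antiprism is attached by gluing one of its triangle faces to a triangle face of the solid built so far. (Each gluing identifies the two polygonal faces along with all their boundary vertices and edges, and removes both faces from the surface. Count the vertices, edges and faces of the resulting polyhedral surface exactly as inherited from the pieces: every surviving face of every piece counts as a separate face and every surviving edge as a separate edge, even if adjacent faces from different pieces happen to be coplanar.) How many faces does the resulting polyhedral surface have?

A decagonal bipyramid: V=12, E=30, F=20.
Attach a square bipyramid (V=6, E=12, F=8) along a 3-gon: merge 3 vertices and 3 edges, delete both glued faces → V=15, E=39, F=26.
Attach an octagonal antiprism (V=16, E=32, F=18) along a 3-gon: merge 3 vertices and 3 edges, delete both glued faces → V=28, E=68, F=42.
Check: V − E + F = 28 − 68 + 42 = 2.

42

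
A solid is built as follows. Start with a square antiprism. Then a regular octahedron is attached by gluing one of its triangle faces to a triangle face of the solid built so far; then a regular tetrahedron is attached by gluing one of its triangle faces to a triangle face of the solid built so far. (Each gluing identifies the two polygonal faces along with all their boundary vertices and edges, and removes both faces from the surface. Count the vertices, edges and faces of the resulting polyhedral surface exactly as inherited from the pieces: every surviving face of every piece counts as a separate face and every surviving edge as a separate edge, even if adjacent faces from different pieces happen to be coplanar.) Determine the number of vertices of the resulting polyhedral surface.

12

A square antiprism: V=8, E=16, F=10.
Attach a regular octahedron (V=6, E=12, F=8) along a 3-gon: merge 3 vertices and 3 edges, delete both glued faces → V=11, E=25, F=16.
Attach a regular tetrahedron (V=4, E=6, F=4) along a 3-gon: merge 3 vertices and 3 edges, delete both glued faces → V=12, E=28, F=18.
Check: V − E + F = 12 − 28 + 18 = 2.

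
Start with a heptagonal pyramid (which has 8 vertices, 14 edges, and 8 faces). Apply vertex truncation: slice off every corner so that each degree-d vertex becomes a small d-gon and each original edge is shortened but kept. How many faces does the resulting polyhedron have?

16

Truncation replaces each original edge-end by a new vertex, so V′ = 2E = 28.
Each original edge survives, and each old vertex of degree d contributes d new edges; summing degrees gives Σd = 2E, so E′ = E + 2E = 3E = 42.
Each original face survives and each original vertex becomes one new face: F′ = F + V = 16.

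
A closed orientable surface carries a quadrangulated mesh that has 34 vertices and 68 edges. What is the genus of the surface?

1

Every face is a square and each edge borders two faces, so 4F = 2·68, giving F = 34.
χ = V − E + F = 34 − 68 + 34 = 0.
For a closed orientable surface χ = 2 − 2g, so g = (2 − (0))/2 = 1.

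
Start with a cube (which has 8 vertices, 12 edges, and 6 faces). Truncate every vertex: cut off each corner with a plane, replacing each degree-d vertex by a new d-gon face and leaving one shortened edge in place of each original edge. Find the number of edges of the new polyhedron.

36

Truncation replaces each original edge-end by a new vertex, so V′ = 2E = 24.
Each original edge survives, and each old vertex of degree d contributes d new edges; summing degrees gives Σd = 2E, so E′ = E + 2E = 3E = 36.
Each original face survives and each original vertex becomes one new face: F′ = F + V = 14.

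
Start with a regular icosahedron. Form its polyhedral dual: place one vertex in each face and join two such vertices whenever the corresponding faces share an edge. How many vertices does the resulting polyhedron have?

The base solid has V = 12, E = 30, F = 20.
The dual swaps V and F and preserves E: V′ = F = 20, E′ = E = 30, F′ = V = 12.

20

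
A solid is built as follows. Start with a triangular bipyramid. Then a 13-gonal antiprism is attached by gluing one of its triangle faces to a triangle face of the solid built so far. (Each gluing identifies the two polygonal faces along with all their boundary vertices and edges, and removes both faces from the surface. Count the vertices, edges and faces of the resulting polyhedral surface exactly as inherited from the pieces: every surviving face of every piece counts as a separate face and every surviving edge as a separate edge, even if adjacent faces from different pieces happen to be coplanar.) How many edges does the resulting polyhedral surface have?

58

A triangular bipyramid: V=5, E=9, F=6.
Attach a 13-gonal antiprism (V=26, E=52, F=28) along a 3-gon: merge 3 vertices and 3 edges, delete both glued faces → V=28, E=58, F=32.
Check: V − E + F = 28 − 58 + 32 = 2.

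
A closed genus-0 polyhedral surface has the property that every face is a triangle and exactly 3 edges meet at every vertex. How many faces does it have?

4

Each face has 3 edges and each edge borders two faces, so 2E = 3F.
Each vertex has degree 3, so 3V = 2E and hence V = 3F/3.
Euler: V − E + F = 2 ⇒ (3F/3) − (3F/2) + F = 2.
Multiply by 6: (6 − 9 + 6)F = 12, i.e. 3F = 12.
So F = 4, E = 3·4/2 = 6, V = 3·4/3 = 4.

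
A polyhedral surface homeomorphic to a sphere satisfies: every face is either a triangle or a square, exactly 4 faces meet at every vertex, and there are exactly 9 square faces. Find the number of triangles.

Let x be the number of triangles; then F = 9 + x.
Edge–face incidences: 2E = 4·9 + 3·x = 36 + 3x.
Every vertex has degree 4, so 4V = 2E.
Euler: V − E + F = 2 ⇒ (2E)/4 − E + (9 + x) = 2.
Multiply by 8: 2·(2E) − 4·(2E) + 8·(9 + x) = 16, i.e. 72 + 8x − 2·(36 + 3x) = 16.
Collecting terms: 2x = 16, so x = 8.
Then 2E = 36 + 3·8 = 60, so E = 30, V = 2E/4 = 15, F = 9 + 8 = 17.

8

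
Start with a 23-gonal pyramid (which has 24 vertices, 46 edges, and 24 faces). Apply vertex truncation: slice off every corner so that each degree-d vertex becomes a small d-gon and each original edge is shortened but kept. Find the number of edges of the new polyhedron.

138

Truncation replaces each original edge-end by a new vertex, so V′ = 2E = 92.
Each original edge survives, and each old vertex of degree d contributes d new edges; summing degrees gives Σd = 2E, so E′ = E + 2E = 3E = 138.
Each original face survives and each original vertex becomes one new face: F′ = F + V = 48.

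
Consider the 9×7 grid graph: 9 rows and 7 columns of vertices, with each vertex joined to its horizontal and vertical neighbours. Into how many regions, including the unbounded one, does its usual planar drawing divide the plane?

49

The grid has V = 9·7 = 63 vertices and E = 9·6 + 7·8 = 110 edges.
F = 2 − V + E = 2 − 63 + 110 = 49.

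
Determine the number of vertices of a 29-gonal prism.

A prism on an n-gon has two n-gon bases and n rectangular sides: V = 2·29 = 58, E = 3·29 = 87, F = 29 + 2 = 31.

58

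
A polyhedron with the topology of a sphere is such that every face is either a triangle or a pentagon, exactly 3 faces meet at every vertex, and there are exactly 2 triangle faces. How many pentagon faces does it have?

Let x be the number of pentagons; then F = 2 + x.
Edge–face incidences: 2E = 3·2 + 5·x = 6 + 5x.
Every vertex has degree 3, so 3V = 2E.
Euler: V − E + F = 2 ⇒ (2E)/3 − E + (2 + x) = 2.
Multiply by 6: 2·(2E) − 3·(2E) + 6·(2 + x) = 12, i.e. 12 + 6x − (6 + 5x) = 12.
Collecting terms: x + 6 = 12, so x = 6.
Then 2E = 6 + 5·6 = 36, so E = 18, V = 2E/3 = 12, F = 2 + 6 = 8.

6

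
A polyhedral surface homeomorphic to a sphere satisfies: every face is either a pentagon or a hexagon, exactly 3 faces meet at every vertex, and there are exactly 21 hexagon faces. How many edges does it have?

Let x be the number of pentagons; then F = 21 + x.
Edge–face incidences: 2E = 6·21 + 5·x = 126 + 5x.
Every vertex has degree 3, so 3V = 2E.
Euler: V − E + F = 2 ⇒ (2E)/3 − E + (21 + x) = 2.
Multiply by 6: 2·(2E) − 3·(2E) + 6·(21 + x) = 12, i.e. 126 + 6x − (126 + 5x) = 12.
Collecting terms: x = 12.
Then 2E = 126 + 5·12 = 186, so E = 93, V = 2E/3 = 62, F = 21 + 12 = 33.

93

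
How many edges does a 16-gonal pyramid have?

32

A pyramid on an n-gon base has one n-gon and n triangles: V = 16 + 1 = 17, E = 2·16 = 32, F = 16 + 1 = 17.
Check: V − E + F = 17 − 32 + 17 = 2.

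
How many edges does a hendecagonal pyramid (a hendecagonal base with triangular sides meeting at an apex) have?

A pyramid on an n-gon base has one n-gon and n triangles: V = 11 + 1 = 12, E = 2·11 = 22, F = 11 + 1 = 12.
Check: V − E + F = 12 − 22 + 12 = 2.

22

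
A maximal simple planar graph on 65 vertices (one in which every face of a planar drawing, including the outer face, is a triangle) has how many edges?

In a plane triangulation 3F = 2E and V − E + F = 2, so E = 3V − 6 = 3·65 − 6 = 189.

189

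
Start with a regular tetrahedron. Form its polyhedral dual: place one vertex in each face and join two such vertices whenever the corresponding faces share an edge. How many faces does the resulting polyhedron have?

4

The base solid has V = 4, E = 6, F = 4.
The dual swaps V and F and preserves E: V′ = F = 4, E′ = E = 6, F′ = V = 4.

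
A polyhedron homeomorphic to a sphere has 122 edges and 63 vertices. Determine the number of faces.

61

Here V − E + F = 2.
F = 2 − V + E = 2 − 63 + 122 = 61.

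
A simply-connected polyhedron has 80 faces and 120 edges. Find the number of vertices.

Here V − E + F = 2.
V = 2 + E − F = 2 + 120 − 80 = 42.

42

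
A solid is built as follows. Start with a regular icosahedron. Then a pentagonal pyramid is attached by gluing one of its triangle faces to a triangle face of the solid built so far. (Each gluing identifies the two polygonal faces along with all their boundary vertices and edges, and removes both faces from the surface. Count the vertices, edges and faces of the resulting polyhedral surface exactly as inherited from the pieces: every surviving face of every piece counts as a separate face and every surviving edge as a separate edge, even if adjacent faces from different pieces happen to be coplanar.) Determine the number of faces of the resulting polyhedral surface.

24

A regular icosahedron: V=12, E=30, F=20.
Attach a pentagonal pyramid (V=6, E=10, F=6) along a 3-gon: merge 3 vertices and 3 edges, delete both glued faces → V=15, E=37, F=24.
Check: V − E + F = 15 − 37 + 24 = 2.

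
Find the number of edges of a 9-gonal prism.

A prism on an n-gon has two n-gon bases and n rectangular sides: V = 2·9 = 18, E = 3·9 = 27, F = 9 + 2 = 11.
Check: V − E + F = 18 − 27 + 11 = 2.

27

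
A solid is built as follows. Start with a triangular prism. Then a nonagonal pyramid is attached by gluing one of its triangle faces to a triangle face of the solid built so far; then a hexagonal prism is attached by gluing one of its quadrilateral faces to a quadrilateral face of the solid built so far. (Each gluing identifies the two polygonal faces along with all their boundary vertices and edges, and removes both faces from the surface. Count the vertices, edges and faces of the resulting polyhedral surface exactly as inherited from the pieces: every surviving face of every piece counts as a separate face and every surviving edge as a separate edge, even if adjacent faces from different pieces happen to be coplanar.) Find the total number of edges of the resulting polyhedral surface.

A triangular prism: V=6, E=9, F=5.
Attach a nonagonal pyramid (V=10, E=18, F=10) along a 3-gon: merge 3 vertices and 3 edges, delete both glued faces → V=13, E=24, F=13.
Attach a hexagonal prism (V=12, E=18, F=8) along a 4-gon: merge 4 vertices and 4 edges, delete both glued faces → V=21, E=38, F=19.
Check: V − E + F = 21 − 38 + 19 = 2.

38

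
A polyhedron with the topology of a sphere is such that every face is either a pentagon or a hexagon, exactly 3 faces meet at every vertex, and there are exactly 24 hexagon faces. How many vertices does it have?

68

Let x be the number of pentagons; then F = 24 + x.
Edge–face incidences: 2E = 6·24 + 5·x = 144 + 5x.
Every vertex has degree 3, so 3V = 2E.
Euler: V − E + F = 2 ⇒ (2E)/3 − E + (24 + x) = 2.
Multiply by 6: 2·(2E) − 3·(2E) + 6·(24 + x) = 12, i.e. 144 + 6x − (144 + 5x) = 12.
Collecting terms: x = 12.
Then 2E = 144 + 5·12 = 204, so E = 102, V = 2E/3 = 68, F = 24 + 12 = 36.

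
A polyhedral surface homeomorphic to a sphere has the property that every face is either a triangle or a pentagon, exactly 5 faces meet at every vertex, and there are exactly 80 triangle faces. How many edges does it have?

Let x be the number of pentagons; then F = 80 + x.
Edge–face incidences: 2E = 3·80 + 5·x = 240 + 5x.
Every vertex has degree 5, so 5V = 2E.
Euler: V − E + F = 2 ⇒ (2E)/5 − E + (80 + x) = 2.
Multiply by 10: 2·(2E) − 5·(2E) + 10·(80 + x) = 20, i.e. 800 + 10x − 3·(240 + 5x) = 20.
Collecting terms: −5x + 80 = 20, so −5x = −60, so x = 12.
Then 2E = 240 + 5·12 = 300, so E = 150, V = 2E/5 = 60, F = 80 + 12 = 92.

150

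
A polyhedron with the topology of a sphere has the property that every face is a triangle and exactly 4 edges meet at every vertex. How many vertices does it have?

6

Each face has 3 edges and each edge borders two faces, so 2E = 3F.
Each vertex has degree 4, so 4V = 2E and hence V = 3F/4.
Euler: V − E + F = 2 ⇒ (3F/4) − (3F/2) + F = 2.
Multiply by 8: (6 − 12 + 8)F = 16, i.e. 2F = 16.
So F = 8, E = 3·8/2 = 12, V = 3·8/4 = 6.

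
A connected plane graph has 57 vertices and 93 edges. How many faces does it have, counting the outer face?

38

Euler's formula for a connected plane graph: V − E + F = 2, so F = 2 − 57 + 93 = 38.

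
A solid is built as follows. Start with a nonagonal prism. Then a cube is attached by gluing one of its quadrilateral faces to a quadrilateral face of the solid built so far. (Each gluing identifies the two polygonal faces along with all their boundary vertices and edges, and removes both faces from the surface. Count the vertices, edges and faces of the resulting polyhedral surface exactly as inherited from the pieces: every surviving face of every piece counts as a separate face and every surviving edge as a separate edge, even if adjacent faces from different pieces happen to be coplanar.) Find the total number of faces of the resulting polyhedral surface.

15

A nonagonal prism: V=18, E=27, F=11.
Attach a cube (V=8, E=12, F=6) along a 4-gon: merge 4 vertices and 4 edges, delete both glued faces → V=22, E=35, F=15.
Check: V − E + F = 22 − 35 + 15 = 2.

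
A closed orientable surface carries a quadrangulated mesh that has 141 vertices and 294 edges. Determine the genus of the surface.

Every face is a square and each edge borders two faces, so 4F = 2·294, giving F = 147.
χ = V − E + F = 141 − 294 + 147 = -6.
For a closed orientable surface χ = 2 − 2g, so g = (2 − (-6))/2 = 4.

4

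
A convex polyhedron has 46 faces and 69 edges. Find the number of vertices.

25

Here V − E + F = 2.
V = 2 + E − F = 2 + 69 − 46 = 25.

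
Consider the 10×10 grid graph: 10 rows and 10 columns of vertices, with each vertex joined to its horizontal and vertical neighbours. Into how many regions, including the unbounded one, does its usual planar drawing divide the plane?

The grid has V = 10·10 = 100 vertices and E = 10·9 + 10·9 = 180 edges.
F = 2 − V + E = 2 − 100 + 180 = 82.

82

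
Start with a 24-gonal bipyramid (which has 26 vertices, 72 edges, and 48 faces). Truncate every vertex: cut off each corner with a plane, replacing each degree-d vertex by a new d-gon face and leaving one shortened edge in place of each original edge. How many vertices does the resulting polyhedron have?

144

Truncation replaces each original edge-end by a new vertex, so V′ = 2E = 144.
Each original edge survives, and each old vertex of degree d contributes d new edges; summing degrees gives Σd = 2E, so E′ = E + 2E = 3E = 216.
Each original face survives and each original vertex becomes one new face: F′ = F + V = 74.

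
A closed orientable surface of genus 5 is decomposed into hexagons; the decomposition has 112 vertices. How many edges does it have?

180

χ = 2 − 2·5 = -8, and every face is a hexagon so 6F = 2E.
V − E + F = -8 with E = 6F/2 gives 112 − (6/2 − 1)·F = -8, so F = 60 and E = 180.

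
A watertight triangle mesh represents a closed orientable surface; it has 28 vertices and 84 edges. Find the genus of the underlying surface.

1

Every face is a triangle and each edge borders two faces, so 3F = 2·84, giving F = 56.
χ = V − E + F = 28 − 84 + 56 = 0.
For a closed orientable surface χ = 2 − 2g, so g = (2 − (0))/2 = 1.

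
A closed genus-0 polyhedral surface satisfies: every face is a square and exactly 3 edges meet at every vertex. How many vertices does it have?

Each face has 4 edges and each edge borders two faces, so 2E = 4F.
Each vertex has degree 3, so 3V = 2E and hence V = 4F/3.
Euler: V − E + F = 2 ⇒ (4F/3) − (4F/2) + F = 2.
Multiply by 6: (8 − 12 + 6)F = 12, i.e. 2F = 12.
So F = 6, E = 4·6/2 = 12, V = 4·6/3 = 8.

8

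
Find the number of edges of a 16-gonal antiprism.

An antiprism on an n-gon has two n-gon caps and 2n triangles: V = 2·16 = 32, E = 4·16 = 64, F = 2·16 + 2 = 34.

64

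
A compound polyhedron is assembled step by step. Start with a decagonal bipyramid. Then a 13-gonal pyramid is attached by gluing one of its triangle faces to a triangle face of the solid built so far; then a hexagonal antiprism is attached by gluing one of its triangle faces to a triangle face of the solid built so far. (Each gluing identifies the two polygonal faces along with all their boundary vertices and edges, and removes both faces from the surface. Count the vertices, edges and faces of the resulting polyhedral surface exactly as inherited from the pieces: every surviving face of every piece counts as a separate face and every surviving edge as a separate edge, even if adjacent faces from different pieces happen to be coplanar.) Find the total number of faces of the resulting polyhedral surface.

A decagonal bipyramid: V=12, E=30, F=20.
Attach a 13-gonal pyramid (V=14, E=26, F=14) along a 3-gon: merge 3 vertices and 3 edges, delete both glued faces → V=23, E=53, F=32.
Attach a hexagonal antiprism (V=12, E=24, F=14) along a 3-gon: merge 3 vertices and 3 edges, delete both glued faces → V=32, E=74, F=44.
Check: V − E + F = 32 − 74 + 44 = 2.

44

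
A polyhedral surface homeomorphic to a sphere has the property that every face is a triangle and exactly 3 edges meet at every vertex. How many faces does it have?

Each face has 3 edges and each edge borders two faces, so 2E = 3F.
Each vertex has degree 3, so 3V = 2E and hence V = 3F/3.
Euler: V − E + F = 2 ⇒ (3F/3) − (3F/2) + F = 2.
Multiply by 6: (6 − 9 + 6)F = 12, i.e. 3F = 12.
So F = 4, E = 3·4/2 = 6, V = 3·4/3 = 4.

4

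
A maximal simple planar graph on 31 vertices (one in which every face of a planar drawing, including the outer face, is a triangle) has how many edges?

87

In a plane triangulation 3F = 2E and V − E + F = 2, so E = 3V − 6 = 3·31 − 6 = 87.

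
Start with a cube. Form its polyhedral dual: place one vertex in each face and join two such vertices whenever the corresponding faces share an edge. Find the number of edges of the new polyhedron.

12

The base solid has V = 8, E = 12, F = 6.
The dual swaps V and F and preserves E: V′ = F = 6, E′ = E = 12, F′ = V = 8.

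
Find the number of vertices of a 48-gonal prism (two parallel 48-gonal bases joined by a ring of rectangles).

96

A prism on an n-gon has two n-gon bases and n rectangular sides: V = 2·48 = 96, E = 3·48 = 144, F = 48 + 2 = 50.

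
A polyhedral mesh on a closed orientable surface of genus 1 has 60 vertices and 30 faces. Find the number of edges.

90

For a closed orientable surface of genus 1, χ = 2 − 2·1 = 0.
E = V + F − (0) = 60 + 30 − (0) = 90.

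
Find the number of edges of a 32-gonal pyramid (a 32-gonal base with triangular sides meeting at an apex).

A pyramid on an n-gon base has one n-gon and n triangles: V = 32 + 1 = 33, E = 2·32 = 64, F = 32 + 1 = 33.

64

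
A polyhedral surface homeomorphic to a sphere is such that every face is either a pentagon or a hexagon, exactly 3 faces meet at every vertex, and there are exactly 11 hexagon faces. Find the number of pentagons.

12

Let x be the number of pentagons; then F = 11 + x.
Edge–face incidences: 2E = 6·11 + 5·x = 66 + 5x.
Every vertex has degree 3, so 3V = 2E.
Euler: V − E + F = 2 ⇒ (2E)/3 − E + (11 + x) = 2.
Multiply by 6: 2·(2E) − 3·(2E) + 6·(11 + x) = 12, i.e. 66 + 6x − (66 + 5x) = 12.
Collecting terms: x = 12.
Then 2E = 66 + 5·12 = 126, so E = 63, V = 2E/3 = 42, F = 11 + 12 = 23.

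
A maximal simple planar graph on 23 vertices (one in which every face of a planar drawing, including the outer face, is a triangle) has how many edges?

In a plane triangulation 3F = 2E and V − E + F = 2, so E = 3V − 6 = 3·23 − 6 = 63.

63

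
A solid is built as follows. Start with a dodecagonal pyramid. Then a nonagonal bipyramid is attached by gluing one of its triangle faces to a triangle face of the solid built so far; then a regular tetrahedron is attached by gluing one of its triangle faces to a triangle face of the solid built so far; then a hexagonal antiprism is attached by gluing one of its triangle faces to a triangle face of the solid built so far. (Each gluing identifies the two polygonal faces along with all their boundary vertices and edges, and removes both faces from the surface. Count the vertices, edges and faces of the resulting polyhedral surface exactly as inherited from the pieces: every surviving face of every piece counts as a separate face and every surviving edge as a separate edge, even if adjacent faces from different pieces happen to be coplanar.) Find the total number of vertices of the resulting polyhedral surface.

31

A dodecagonal pyramid: V=13, E=24, F=13.
Attach a nonagonal bipyramid (V=11, E=27, F=18) along a 3-gon: merge 3 vertices and 3 edges, delete both glued faces → V=21, E=48, F=29.
Attach a regular tetrahedron (V=4, E=6, F=4) along a 3-gon: merge 3 vertices and 3 edges, delete both glued faces → V=22, E=51, F=31.
Attach a hexagonal antiprism (V=12, E=24, F=14) along a 3-gon: merge 3 vertices and 3 edges, delete both glued faces → V=31, E=72, F=43.
Check: V − E + F = 31 − 72 + 43 = 2.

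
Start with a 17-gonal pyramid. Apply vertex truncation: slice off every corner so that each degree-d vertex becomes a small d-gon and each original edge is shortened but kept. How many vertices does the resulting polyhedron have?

The base solid has V = 18, E = 34, F = 18.
Truncation replaces each original edge-end by a new vertex, so V′ = 2E = 68.
Each original edge survives, and each old vertex of degree d contributes d new edges; summing degrees gives Σd = 2E, so E′ = E + 2E = 3E = 102.
Each original face survives and each original vertex becomes one new face: F′ = F + V = 36.

68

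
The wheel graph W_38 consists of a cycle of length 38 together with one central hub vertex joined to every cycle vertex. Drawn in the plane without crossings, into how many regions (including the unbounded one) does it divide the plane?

39

W_38 has V = 38 + 1 = 39 vertices and E = 2·38 = 76 edges.
By Euler's formula F = 2 − V + E = 2 − 39 + 76 = 39.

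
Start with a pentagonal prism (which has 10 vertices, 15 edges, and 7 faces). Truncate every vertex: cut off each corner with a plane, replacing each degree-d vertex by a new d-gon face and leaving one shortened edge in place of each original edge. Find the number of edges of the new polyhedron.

45

Truncation replaces each original edge-end by a new vertex, so V′ = 2E = 30.
Each original edge survives, and each old vertex of degree d contributes d new edges; summing degrees gives Σd = 2E, so E′ = E + 2E = 3E = 45.
Each original face survives and each original vertex becomes one new face: F′ = F + V = 17.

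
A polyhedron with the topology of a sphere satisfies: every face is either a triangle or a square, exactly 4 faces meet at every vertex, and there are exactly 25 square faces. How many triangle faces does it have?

Let x be the number of triangles; then F = 25 + x.
Edge–face incidences: 2E = 4·25 + 3·x = 100 + 3x.
Every vertex has degree 4, so 4V = 2E.
Euler: V − E + F = 2 ⇒ (2E)/4 − E + (25 + x) = 2.
Multiply by 8: 2·(2E) − 4·(2E) + 8·(25 + x) = 16, i.e. 200 + 8x − 2·(100 + 3x) = 16.
Collecting terms: 2x = 16, so x = 8.
Then 2E = 100 + 3·8 = 124, so E = 62, V = 2E/4 = 31, F = 25 + 8 = 33.

8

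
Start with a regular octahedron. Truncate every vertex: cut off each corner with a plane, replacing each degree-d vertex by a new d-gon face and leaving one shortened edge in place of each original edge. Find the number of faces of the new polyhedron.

The base solid has V = 6, E = 12, F = 8.
Truncation replaces each original edge-end by a new vertex, so V′ = 2E = 24.
Each original edge survives, and each old vertex of degree d contributes d new edges; summing degrees gives Σd = 2E, so E′ = E + 2E = 3E = 36.
Each original face survives and each original vertex becomes one new face: F′ = F + V = 14.

14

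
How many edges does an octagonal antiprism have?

32

An antiprism on an n-gon has two n-gon caps and 2n triangles: V = 2·8 = 16, E = 4·8 = 32, F = 2·8 + 2 = 18.
Check: V − E + F = 16 − 32 + 18 = 2.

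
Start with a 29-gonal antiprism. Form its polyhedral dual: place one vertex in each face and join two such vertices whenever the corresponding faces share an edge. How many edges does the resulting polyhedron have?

116

The base solid has V = 58, E = 116, F = 60.
The dual swaps V and F and preserves E: V′ = F = 60, E′ = E = 116, F′ = V = 58.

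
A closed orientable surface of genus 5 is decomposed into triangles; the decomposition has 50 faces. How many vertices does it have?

χ = 2 − 2·5 = -8, and every face is a triangle so 3F = 2E.
E = 3·50/2 = 75. Then V = -8 + E − F = -8 + 75 − 50 = 17.

17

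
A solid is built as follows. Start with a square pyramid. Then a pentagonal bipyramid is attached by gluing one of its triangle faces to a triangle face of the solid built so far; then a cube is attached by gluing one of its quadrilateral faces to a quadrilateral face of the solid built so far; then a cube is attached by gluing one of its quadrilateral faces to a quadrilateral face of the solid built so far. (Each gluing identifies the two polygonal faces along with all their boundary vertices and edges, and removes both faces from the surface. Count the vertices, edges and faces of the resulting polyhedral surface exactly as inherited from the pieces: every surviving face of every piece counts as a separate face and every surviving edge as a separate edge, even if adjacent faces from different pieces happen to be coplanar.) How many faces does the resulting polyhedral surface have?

21

A square pyramid: V=5, E=8, F=5.
Attach a pentagonal bipyramid (V=7, E=15, F=10) along a 3-gon: merge 3 vertices and 3 edges, delete both glued faces → V=9, E=20, F=13.
Attach a cube (V=8, E=12, F=6) along a 4-gon: merge 4 vertices and 4 edges, delete both glued faces → V=13, E=28, F=17.
Attach a cube (V=8, E=12, F=6) along a 4-gon: merge 4 vertices and 4 edges, delete both glued faces → V=17, E=36, F=21.
Check: V − E + F = 17 − 36 + 21 = 2.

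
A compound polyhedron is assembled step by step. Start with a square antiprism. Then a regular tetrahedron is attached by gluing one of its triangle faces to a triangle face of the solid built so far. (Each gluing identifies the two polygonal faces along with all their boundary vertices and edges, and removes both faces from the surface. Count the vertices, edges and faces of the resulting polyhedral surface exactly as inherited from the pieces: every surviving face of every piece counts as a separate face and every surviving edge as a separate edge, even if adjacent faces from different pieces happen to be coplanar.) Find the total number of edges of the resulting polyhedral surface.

A square antiprism: V=8, E=16, F=10.
Attach a regular tetrahedron (V=4, E=6, F=4) along a 3-gon: merge 3 vertices and 3 edges, delete both glued faces → V=9, E=19, F=12.
Check: V − E + F = 9 − 19 + 12 = 2.

19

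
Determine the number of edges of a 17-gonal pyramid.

A pyramid on an n-gon base has one n-gon and n triangles: V = 17 + 1 = 18, E = 2·17 = 34, F = 17 + 1 = 18.

34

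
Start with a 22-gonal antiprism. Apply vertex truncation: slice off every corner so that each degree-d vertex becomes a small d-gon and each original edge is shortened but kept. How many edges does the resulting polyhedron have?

264

The base solid has V = 44, E = 88, F = 46.
Truncation replaces each original edge-end by a new vertex, so V′ = 2E = 176.
Each original edge survives, and each old vertex of degree d contributes d new edges; summing degrees gives Σd = 2E, so E′ = E + 2E = 3E = 264.
Each original face survives and each original vertex becomes one new face: F′ = F + V = 90.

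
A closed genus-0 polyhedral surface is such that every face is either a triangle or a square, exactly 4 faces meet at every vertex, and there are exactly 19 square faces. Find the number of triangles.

8

Let x be the number of triangles; then F = 19 + x.
Edge–face incidences: 2E = 4·19 + 3·x = 76 + 3x.
Every vertex has degree 4, so 4V = 2E.
Euler: V − E + F = 2 ⇒ (2E)/4 − E + (19 + x) = 2.
Multiply by 8: 2·(2E) − 4·(2E) + 8·(19 + x) = 16, i.e. 152 + 8x − 2·(76 + 3x) = 16.
Collecting terms: 2x = 16, so x = 8.
Then 2E = 76 + 3·8 = 100, so E = 50, V = 2E/4 = 25, F = 19 + 8 = 27.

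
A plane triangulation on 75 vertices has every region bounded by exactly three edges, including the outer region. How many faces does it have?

In a plane triangulation 3F = 2E and V − E + F = 2, so F = 2V − 4 = 2·75 − 4 = 146.

146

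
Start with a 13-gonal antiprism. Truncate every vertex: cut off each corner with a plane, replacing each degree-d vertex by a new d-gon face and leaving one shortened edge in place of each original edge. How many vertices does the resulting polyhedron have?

104

The base solid has V = 26, E = 52, F = 28.
Truncation replaces each original edge-end by a new vertex, so V′ = 2E = 104.
Each original edge survives, and each old vertex of degree d contributes d new edges; summing degrees gives Σd = 2E, so E′ = E + 2E = 3E = 156.
Each original face survives and each original vertex becomes one new face: F′ = F + V = 54.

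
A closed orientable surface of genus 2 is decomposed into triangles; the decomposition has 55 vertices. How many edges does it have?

171

χ = 2 − 2·2 = -2, and every face is a triangle so 3F = 2E.
V − E + F = -2 with E = 3F/2 gives 55 − (3/2 − 1)·F = -2, so F = 114 and E = 171.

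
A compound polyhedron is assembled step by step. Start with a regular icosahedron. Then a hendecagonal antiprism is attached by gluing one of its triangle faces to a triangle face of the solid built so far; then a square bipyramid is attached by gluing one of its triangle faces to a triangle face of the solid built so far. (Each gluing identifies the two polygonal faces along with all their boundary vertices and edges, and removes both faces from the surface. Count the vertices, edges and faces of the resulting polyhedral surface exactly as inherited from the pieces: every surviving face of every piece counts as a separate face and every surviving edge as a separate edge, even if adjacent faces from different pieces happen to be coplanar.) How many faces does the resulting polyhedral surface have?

48

A regular icosahedron: V=12, E=30, F=20.
Attach a hendecagonal antiprism (V=22, E=44, F=24) along a 3-gon: merge 3 vertices and 3 edges, delete both glued faces → V=31, E=71, F=42.
Attach a square bipyramid (V=6, E=12, F=8) along a 3-gon: merge 3 vertices and 3 edges, delete both glued faces → V=34, E=80, F=48.
Check: V − E + F = 34 − 80 + 48 = 2.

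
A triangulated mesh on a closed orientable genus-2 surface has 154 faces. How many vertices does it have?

75

χ = 2 − 2·2 = -2, and every face is a triangle so 3F = 2E.
E = 3·154/2 = 231. Then V = -2 + E − F = -2 + 231 − 154 = 75.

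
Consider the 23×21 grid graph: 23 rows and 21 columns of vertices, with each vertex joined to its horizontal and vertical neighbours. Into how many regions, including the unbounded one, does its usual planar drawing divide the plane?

The grid has V = 23·21 = 483 vertices and E = 23·20 + 21·22 = 922 edges.
F = 2 − V + E = 2 − 483 + 922 = 441.

441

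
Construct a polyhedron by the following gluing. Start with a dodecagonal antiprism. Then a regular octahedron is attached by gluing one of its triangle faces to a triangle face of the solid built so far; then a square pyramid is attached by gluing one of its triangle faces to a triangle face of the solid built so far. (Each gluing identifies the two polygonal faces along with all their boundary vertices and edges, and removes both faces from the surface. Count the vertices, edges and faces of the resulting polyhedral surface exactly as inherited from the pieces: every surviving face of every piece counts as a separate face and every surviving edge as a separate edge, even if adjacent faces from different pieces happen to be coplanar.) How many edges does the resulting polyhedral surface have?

62

A dodecagonal antiprism: V=24, E=48, F=26.
Attach a regular octahedron (V=6, E=12, F=8) along a 3-gon: merge 3 vertices and 3 edges, delete both glued faces → V=27, E=57, F=32.
Attach a square pyramid (V=5, E=8, F=5) along a 3-gon: merge 3 vertices and 3 edges, delete both glued faces → V=29, E=62, F=35.
Check: V − E + F = 29 − 62 + 35 = 2.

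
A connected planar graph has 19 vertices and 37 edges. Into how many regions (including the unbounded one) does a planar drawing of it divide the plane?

Euler's formula for a connected plane graph: V − E + F = 2, so F = 2 − 19 + 37 = 20.

20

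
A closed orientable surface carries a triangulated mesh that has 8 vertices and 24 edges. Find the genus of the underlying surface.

1

Every face is a triangle and each edge borders two faces, so 3F = 2·24, giving F = 16.
χ = V − E + F = 8 − 24 + 16 = 0.
For a closed orientable surface χ = 2 − 2g, so g = (2 − (0))/2 = 1.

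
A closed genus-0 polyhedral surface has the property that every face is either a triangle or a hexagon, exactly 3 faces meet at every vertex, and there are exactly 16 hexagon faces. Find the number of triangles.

4

Let x be the number of triangles; then F = 16 + x.
Edge–face incidences: 2E = 6·16 + 3·x = 96 + 3x.
Every vertex has degree 3, so 3V = 2E.
Euler: V − E + F = 2 ⇒ (2E)/3 − E + (16 + x) = 2.
Multiply by 6: 2·(2E) − 3·(2E) + 6·(16 + x) = 12, i.e. 96 + 6x − (96 + 3x) = 12.
Collecting terms: 3x = 12, so x = 4.
Then 2E = 96 + 3·4 = 108, so E = 54, V = 2E/3 = 36, F = 16 + 4 = 20.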